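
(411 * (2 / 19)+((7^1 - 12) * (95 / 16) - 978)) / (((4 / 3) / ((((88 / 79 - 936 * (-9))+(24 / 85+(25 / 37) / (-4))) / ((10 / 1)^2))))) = -1472930852536683 / 24169702400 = -60941.21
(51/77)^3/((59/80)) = 10612080/26935447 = 0.39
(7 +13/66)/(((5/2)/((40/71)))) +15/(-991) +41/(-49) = 87603662/113773737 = 0.77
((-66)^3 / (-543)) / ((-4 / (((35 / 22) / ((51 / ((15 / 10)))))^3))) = -0.01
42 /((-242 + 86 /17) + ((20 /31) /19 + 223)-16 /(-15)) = -6308190 /1928587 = -3.27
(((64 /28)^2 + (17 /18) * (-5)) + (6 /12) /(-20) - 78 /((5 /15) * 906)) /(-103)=-583309 /274354920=-0.00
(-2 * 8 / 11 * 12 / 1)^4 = 1358954496 / 14641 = 92818.42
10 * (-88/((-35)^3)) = 0.02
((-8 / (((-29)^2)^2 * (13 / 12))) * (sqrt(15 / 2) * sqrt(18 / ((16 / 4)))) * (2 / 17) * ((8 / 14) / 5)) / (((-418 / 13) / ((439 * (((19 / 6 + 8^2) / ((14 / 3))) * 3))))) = 0.00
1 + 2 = 3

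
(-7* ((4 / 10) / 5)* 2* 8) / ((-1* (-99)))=-224 / 2475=-0.09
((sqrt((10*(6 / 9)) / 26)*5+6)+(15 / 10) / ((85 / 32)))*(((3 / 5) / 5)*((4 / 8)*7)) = 7*sqrt(390) / 130+5859 / 2125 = 3.82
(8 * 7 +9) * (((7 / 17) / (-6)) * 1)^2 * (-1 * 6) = -3185 / 1734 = -1.84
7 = 7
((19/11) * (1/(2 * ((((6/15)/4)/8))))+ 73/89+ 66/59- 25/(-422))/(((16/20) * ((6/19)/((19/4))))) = 1042570976445/780004544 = 1336.62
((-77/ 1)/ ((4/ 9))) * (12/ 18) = -231/ 2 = -115.50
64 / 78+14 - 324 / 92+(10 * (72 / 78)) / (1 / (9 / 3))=34975 / 897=38.99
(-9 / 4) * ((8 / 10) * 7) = -63 / 5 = -12.60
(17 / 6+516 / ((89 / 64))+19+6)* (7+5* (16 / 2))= 10011329 / 534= 18747.81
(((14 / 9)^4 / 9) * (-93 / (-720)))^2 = 0.01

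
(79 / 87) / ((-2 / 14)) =-553 / 87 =-6.36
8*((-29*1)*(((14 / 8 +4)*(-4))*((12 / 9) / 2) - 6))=14848 / 3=4949.33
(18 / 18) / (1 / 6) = 6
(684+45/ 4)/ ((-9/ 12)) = -927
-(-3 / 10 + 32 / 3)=-10.37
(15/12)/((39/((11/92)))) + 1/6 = 2447/14352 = 0.17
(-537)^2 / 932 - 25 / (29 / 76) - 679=-11760111 / 27028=-435.11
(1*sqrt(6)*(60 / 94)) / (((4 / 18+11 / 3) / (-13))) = -702*sqrt(6) / 329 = -5.23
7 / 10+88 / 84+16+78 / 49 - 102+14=-68.66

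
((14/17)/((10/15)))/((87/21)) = 147/493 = 0.30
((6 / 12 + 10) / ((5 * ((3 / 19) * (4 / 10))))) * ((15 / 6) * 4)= 665 / 2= 332.50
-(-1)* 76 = 76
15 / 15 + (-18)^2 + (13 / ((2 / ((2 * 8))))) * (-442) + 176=-45467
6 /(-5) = -6 /5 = -1.20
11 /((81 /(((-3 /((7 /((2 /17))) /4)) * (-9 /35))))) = 88 /12495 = 0.01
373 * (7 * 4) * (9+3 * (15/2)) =328986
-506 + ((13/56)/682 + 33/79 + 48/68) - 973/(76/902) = -11746047631775/974545264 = -12052.85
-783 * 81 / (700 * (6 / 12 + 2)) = -63423 / 1750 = -36.24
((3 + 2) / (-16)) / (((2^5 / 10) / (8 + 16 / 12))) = -175 / 192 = -0.91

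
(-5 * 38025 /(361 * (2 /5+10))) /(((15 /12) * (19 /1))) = -14625 /6859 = -2.13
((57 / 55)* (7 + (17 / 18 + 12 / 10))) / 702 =15637 / 1158300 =0.01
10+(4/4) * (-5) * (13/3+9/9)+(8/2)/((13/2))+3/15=-15.85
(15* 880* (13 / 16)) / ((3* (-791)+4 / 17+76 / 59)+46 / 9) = -96814575 / 21361181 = -4.53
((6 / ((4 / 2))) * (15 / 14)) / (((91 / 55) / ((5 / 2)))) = 12375 / 2548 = 4.86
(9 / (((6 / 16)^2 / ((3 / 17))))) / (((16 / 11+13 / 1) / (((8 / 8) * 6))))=4224 / 901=4.69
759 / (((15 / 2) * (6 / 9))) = 759 / 5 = 151.80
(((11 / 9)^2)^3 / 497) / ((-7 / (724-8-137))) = -341911273 / 616294413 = -0.55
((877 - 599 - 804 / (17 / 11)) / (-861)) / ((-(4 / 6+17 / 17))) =-4118 / 24395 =-0.17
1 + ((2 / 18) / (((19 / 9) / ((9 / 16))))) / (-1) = 295 / 304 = 0.97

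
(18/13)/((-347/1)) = -0.00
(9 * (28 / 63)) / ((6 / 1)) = 2 / 3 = 0.67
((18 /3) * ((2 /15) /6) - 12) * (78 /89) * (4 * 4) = -832 /5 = -166.40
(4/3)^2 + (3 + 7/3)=64/9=7.11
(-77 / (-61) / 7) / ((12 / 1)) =11 / 732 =0.02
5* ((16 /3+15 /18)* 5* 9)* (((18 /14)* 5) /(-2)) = -124875 /28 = -4459.82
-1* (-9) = 9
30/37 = 0.81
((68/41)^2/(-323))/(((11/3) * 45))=-272/5269935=-0.00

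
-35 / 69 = -0.51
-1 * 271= -271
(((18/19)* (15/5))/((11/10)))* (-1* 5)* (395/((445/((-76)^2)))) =-64843200/979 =-66234.12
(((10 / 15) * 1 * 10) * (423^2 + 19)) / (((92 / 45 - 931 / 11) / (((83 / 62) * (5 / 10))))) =-12253464300 / 1267373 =-9668.40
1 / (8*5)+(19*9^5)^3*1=56488291001487899641 / 40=1412207275037197491.02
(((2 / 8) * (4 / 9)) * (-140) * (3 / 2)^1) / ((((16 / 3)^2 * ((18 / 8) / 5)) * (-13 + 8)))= 35 / 96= 0.36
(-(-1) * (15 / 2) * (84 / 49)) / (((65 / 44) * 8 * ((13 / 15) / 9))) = 13365 / 1183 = 11.30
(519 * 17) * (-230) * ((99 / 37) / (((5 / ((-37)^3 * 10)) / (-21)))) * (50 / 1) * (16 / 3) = -3080355073488000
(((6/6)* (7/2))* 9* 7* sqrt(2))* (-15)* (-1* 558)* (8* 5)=73823400* sqrt(2)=104402053.50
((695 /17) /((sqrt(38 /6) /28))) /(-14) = -1390 * sqrt(57) /323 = -32.49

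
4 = 4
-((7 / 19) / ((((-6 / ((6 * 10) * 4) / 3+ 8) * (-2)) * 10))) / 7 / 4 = 3 / 36442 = 0.00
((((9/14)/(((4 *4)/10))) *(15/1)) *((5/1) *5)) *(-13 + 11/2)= -253125/224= -1130.02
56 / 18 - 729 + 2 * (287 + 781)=12691 / 9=1410.11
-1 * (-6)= 6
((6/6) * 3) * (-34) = -102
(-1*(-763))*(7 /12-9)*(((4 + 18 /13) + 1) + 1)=-616504 /13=-47423.38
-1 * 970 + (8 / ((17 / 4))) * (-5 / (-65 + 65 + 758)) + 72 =-898.01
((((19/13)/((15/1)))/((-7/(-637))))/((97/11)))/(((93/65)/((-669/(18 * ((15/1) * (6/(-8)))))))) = 8482474/3653505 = 2.32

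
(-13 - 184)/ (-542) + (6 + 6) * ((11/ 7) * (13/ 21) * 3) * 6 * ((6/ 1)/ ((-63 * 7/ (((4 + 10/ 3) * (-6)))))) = 126.15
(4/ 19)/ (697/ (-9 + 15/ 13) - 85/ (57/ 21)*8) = -24/ 38687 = -0.00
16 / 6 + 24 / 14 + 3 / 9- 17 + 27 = 103 / 7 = 14.71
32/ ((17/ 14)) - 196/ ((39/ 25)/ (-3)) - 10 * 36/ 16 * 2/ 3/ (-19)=1696671/ 4199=404.07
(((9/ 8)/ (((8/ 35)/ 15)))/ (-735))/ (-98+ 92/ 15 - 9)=0.00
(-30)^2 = 900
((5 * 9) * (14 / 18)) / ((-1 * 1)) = -35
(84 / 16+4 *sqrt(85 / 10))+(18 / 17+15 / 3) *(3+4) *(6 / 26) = 2 *sqrt(34)+13293 / 884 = 26.70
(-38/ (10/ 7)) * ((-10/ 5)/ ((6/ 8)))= 1064/ 15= 70.93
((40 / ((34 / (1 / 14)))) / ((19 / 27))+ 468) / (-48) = -176403 / 18088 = -9.75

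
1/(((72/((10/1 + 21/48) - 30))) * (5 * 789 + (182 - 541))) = -313/4131072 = -0.00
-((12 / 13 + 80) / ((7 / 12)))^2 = -19244.70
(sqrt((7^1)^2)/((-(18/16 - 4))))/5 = 56/115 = 0.49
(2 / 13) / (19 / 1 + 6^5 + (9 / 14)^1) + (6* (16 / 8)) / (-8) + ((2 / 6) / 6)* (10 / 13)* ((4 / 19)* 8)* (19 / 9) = -309841085 / 229846734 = -1.35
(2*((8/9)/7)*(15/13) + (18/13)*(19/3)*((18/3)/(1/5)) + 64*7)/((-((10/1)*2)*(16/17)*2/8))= -825367/5460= -151.17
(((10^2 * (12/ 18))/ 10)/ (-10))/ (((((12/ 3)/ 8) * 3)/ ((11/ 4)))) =-11/ 9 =-1.22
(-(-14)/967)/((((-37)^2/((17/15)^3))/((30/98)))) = 9826/2085021225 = 0.00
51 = 51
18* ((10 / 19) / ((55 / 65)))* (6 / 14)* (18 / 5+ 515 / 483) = 5273892 / 235543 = 22.39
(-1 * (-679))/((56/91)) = 1103.38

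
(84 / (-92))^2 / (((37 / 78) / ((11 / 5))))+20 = 2335678 / 97865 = 23.87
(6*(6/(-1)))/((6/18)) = -108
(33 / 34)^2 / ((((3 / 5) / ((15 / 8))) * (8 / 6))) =81675 / 36992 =2.21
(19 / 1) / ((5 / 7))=26.60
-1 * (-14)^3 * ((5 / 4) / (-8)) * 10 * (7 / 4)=-60025 / 8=-7503.12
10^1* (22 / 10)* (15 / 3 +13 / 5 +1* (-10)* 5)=-4664 / 5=-932.80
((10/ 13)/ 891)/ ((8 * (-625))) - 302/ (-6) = 291505499/ 5791500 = 50.33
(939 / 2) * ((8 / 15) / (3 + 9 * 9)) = 313 / 105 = 2.98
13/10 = 1.30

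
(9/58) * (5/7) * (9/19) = 405/7714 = 0.05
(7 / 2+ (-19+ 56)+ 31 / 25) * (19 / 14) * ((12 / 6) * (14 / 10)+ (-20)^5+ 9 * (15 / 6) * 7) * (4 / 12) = -1268832436241 / 21000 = -60420592.20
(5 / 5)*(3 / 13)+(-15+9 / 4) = -651 / 52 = -12.52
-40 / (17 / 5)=-200 / 17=-11.76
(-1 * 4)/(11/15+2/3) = -2.86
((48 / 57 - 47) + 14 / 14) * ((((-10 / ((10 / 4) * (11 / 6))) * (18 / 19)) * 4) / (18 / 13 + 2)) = 110.31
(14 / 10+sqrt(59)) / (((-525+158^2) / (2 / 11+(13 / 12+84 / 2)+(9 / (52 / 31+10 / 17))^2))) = 540131942 / 159688458435+77161706* sqrt(59) / 31937691687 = 0.02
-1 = -1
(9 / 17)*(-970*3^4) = -707130 / 17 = -41595.88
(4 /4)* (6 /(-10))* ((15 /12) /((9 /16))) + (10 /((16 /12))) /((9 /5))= 2.83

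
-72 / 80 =-9 / 10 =-0.90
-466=-466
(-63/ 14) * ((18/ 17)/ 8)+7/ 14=-0.10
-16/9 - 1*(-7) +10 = 15.22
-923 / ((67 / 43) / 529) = -20995481 / 67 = -313365.39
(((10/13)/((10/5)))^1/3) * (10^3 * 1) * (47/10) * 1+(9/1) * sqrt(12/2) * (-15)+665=49435/39-135 * sqrt(6)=936.88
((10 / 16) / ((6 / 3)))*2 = 5 / 8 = 0.62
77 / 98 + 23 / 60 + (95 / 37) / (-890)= 1612873 / 1383060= 1.17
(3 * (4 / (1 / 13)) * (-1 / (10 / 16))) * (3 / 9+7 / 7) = -1664 / 5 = -332.80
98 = 98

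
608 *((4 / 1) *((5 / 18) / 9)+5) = 3115.06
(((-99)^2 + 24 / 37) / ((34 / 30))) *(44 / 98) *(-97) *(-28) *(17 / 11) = 4221374040 / 259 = 16298741.47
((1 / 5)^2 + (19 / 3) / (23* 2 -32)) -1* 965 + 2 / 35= -1012673 / 1050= -964.45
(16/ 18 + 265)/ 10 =2393/ 90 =26.59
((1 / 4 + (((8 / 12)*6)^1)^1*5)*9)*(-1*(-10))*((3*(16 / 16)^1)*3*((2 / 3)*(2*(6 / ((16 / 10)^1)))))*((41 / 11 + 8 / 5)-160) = -279072135 / 22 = -12685097.05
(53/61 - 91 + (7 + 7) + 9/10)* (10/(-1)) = 45891/61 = 752.31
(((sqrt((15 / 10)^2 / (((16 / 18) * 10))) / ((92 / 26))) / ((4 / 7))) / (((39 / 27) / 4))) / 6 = 189 * sqrt(5) / 3680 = 0.11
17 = 17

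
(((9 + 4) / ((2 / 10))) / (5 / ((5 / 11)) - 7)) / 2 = 65 / 8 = 8.12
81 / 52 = 1.56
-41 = -41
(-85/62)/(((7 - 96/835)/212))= -42.21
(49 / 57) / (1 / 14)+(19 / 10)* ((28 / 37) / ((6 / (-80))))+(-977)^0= -12941 / 2109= -6.14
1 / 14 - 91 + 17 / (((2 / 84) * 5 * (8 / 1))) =-10231 / 140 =-73.08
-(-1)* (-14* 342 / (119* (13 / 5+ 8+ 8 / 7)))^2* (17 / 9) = 7075600 / 319073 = 22.18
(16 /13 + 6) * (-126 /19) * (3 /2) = -17766 /247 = -71.93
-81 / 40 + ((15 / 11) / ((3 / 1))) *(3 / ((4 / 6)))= 9 / 440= 0.02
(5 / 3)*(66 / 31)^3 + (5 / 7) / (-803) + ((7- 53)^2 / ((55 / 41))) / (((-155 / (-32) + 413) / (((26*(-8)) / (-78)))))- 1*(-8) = 1146949010112281 / 33585654394215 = 34.15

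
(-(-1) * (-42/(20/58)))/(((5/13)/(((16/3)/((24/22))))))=-116116/75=-1548.21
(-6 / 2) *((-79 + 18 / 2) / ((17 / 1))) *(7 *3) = 4410 / 17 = 259.41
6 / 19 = 0.32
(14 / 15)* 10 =28 / 3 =9.33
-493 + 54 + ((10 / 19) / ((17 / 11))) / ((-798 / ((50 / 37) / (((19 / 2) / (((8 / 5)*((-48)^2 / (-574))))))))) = -439.00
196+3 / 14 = 2747 / 14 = 196.21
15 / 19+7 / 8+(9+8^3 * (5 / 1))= 390741 / 152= 2570.66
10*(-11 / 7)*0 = 0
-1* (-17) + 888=905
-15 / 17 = -0.88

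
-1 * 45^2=-2025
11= 11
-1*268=-268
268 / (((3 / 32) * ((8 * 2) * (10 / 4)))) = 71.47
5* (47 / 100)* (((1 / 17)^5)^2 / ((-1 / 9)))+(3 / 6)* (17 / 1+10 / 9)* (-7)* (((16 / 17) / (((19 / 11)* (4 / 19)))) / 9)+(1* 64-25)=67834637113779677 / 3265910118727380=20.77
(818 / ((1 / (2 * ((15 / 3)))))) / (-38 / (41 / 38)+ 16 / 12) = -251535 / 1042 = -241.40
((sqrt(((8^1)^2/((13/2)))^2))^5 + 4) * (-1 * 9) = -309251011860/371293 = -832902.89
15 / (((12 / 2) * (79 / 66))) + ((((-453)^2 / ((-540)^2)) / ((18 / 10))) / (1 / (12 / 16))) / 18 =232748479 / 110574720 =2.10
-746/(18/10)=-3730/9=-414.44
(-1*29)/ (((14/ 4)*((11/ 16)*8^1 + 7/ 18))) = -522/ 371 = -1.41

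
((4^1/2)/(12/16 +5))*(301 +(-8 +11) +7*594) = 1552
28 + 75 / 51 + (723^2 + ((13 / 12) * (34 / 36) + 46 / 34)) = 1919577829 / 3672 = 522760.85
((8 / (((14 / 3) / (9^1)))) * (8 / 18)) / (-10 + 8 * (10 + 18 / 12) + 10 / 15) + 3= 669 / 217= 3.08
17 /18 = 0.94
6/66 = 1/11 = 0.09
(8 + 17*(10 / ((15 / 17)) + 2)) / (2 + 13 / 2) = 1408 / 51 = 27.61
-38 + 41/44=-1631/44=-37.07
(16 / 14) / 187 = 8 / 1309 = 0.01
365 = 365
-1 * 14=-14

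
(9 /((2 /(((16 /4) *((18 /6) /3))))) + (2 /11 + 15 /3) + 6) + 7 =398 /11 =36.18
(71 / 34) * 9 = 639 / 34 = 18.79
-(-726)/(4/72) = 13068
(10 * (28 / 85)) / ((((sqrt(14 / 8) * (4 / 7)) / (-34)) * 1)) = -56 * sqrt(7) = -148.16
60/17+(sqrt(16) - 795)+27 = -760.47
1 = 1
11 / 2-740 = -1469 / 2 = -734.50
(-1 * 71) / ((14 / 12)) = -426 / 7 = -60.86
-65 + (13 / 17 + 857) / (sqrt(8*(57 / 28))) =-65 + 7291*sqrt(798) / 969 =147.55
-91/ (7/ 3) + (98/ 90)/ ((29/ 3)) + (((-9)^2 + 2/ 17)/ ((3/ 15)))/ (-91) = -4166911/ 96135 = -43.34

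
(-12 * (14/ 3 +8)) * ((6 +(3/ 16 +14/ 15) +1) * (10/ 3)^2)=-13715.19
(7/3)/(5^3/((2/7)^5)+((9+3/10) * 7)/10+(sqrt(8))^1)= 294151664800/8277283330106667 - 8960000 * sqrt(2)/8277283330106667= 0.00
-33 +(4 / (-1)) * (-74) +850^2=722763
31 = 31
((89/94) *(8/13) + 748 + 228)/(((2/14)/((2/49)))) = 279.02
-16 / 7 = -2.29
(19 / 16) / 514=19 / 8224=0.00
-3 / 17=-0.18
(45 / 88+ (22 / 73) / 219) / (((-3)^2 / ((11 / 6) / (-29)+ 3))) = 5049457 / 30179952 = 0.17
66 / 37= 1.78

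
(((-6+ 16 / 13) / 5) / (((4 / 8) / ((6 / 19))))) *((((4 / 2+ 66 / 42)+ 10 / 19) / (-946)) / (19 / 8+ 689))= 324384 / 85943570713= 0.00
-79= -79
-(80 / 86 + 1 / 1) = -83 / 43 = -1.93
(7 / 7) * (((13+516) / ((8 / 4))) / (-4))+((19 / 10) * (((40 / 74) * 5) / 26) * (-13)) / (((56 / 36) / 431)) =-1611031 / 2072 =-777.52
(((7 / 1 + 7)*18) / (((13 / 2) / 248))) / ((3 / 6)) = 249984 / 13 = 19229.54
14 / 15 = 0.93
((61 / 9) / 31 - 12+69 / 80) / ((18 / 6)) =-243709 / 66960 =-3.64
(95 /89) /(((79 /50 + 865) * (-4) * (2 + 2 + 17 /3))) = -2375 /74554766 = -0.00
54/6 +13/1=22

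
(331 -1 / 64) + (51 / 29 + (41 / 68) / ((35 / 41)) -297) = 40251689 / 1104320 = 36.45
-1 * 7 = -7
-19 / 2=-9.50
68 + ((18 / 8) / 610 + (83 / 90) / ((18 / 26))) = 2740705 / 39528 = 69.34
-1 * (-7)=7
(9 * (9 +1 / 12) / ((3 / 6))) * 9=2943 / 2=1471.50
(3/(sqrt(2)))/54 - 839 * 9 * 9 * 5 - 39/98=-33299949/98 + sqrt(2)/36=-339795.36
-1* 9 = -9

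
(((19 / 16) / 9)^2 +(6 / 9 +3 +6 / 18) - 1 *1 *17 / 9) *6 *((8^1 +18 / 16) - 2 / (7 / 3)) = 105.59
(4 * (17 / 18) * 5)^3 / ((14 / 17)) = 41760500 / 5103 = 8183.52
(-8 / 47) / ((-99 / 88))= 64 / 423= 0.15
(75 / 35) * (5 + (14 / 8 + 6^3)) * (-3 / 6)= -238.66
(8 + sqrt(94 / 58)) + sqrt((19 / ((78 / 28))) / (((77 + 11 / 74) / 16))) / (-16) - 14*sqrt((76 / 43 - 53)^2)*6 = -184708 / 43 - sqrt(121740619) / 148434 + sqrt(1363) / 29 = -4294.34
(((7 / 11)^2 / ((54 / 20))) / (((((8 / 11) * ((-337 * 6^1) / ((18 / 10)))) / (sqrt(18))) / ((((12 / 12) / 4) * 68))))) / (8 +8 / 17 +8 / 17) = -14161 * sqrt(2) / 13523136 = -0.00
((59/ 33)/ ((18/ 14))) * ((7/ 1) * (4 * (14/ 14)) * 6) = 23128/ 99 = 233.62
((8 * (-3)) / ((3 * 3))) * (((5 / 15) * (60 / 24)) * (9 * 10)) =-200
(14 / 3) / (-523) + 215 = 337321 / 1569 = 214.99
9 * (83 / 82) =747 / 82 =9.11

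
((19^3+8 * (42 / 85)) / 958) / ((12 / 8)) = 583351 / 122145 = 4.78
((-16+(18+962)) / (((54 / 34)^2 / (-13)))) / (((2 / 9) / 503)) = -910869622 / 81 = -11245303.98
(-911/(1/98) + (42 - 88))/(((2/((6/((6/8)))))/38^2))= -515935424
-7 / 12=-0.58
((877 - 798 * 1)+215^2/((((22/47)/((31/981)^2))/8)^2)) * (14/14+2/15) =176150372093220263/1680941730192615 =104.79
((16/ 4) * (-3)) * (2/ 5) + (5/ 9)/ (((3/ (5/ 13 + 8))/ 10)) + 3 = 24091/ 1755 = 13.73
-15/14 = -1.07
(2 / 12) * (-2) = -1 / 3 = -0.33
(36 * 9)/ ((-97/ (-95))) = 30780/ 97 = 317.32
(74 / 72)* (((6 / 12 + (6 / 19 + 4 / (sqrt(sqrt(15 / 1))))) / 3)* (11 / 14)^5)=184725497 / 2207229696 + 5958887* 15^(3 / 4) / 217818720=0.29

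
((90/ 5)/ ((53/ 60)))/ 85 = 216/ 901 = 0.24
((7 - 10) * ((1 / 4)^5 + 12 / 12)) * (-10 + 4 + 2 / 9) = 13325 / 768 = 17.35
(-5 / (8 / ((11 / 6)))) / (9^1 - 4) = -11 / 48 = -0.23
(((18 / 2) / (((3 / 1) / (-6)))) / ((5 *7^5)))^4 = 104976 / 49870166436007500625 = 0.00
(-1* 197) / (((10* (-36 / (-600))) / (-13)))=4268.33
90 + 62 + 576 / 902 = 68840 / 451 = 152.64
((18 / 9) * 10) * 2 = 40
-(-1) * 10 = 10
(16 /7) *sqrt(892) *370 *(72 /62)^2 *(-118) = -1810667520 *sqrt(223) /6727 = -4019478.55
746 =746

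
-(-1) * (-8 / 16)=-1 / 2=-0.50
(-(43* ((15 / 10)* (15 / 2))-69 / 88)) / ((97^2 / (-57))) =2422557 / 827992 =2.93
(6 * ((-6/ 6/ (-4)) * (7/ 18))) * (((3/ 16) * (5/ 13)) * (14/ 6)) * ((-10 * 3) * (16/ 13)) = -1225/ 338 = -3.62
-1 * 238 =-238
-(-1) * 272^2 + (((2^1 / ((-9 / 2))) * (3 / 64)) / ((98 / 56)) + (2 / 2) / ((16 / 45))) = 24859565 / 336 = 73986.80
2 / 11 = 0.18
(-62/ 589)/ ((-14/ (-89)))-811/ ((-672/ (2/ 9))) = -23039/ 57456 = -0.40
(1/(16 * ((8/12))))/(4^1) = 3/128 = 0.02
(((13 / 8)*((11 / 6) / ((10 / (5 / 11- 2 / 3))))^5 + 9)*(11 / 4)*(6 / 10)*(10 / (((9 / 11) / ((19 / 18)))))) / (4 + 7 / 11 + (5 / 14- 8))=-2408378332982867707 / 37794383308800000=-63.72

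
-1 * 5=-5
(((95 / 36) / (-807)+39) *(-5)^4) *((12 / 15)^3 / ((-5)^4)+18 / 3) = 265567425731 / 1815750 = 146257.70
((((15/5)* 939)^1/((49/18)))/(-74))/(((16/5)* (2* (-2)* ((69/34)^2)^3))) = 37775295485/2415501600813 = 0.02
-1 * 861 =-861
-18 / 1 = -18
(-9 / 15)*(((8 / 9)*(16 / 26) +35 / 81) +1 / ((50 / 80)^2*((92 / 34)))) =-1.16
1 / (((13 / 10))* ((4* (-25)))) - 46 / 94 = -3037 / 6110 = -0.50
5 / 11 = 0.45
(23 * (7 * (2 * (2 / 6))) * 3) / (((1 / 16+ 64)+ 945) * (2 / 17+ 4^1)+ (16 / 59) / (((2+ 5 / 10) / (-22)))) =12918640 / 166601381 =0.08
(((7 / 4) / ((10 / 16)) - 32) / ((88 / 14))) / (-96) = 511 / 10560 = 0.05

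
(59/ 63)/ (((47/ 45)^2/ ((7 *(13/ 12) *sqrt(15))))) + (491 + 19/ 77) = 57525 *sqrt(15)/ 8836 + 37826/ 77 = 516.46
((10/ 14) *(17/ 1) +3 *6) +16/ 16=218/ 7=31.14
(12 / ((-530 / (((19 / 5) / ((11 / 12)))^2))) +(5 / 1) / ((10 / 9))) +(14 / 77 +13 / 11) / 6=3477596 / 801625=4.34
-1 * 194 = -194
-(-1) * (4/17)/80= 1/340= 0.00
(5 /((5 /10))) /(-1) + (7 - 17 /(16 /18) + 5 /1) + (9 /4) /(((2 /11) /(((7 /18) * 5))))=111 /16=6.94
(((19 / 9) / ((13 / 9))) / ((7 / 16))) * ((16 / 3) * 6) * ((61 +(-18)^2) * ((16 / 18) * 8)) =34242560 / 117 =292671.45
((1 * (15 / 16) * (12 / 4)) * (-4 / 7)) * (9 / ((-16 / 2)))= 405 / 224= 1.81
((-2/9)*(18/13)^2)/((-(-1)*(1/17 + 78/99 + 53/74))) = -2989008/10965227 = -0.27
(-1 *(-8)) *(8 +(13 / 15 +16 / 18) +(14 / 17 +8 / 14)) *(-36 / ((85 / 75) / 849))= -4866685344 / 2023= -2405677.38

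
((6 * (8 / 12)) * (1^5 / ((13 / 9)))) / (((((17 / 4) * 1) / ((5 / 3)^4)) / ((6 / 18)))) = 10000 / 5967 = 1.68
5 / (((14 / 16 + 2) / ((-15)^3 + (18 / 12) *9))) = -134460 / 23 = -5846.09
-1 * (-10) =10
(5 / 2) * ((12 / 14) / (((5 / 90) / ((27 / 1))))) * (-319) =-2325510 / 7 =-332215.71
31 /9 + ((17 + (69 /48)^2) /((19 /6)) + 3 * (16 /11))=3329593 /240768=13.83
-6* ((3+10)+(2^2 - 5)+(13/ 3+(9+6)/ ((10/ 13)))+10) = -275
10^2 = 100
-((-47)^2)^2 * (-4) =19518724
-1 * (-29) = 29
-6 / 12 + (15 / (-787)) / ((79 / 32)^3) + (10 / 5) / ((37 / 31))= 33721514811 / 28713605282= 1.17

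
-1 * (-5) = 5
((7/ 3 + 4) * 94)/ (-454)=-893/ 681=-1.31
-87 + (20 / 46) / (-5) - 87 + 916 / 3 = 9056 / 69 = 131.25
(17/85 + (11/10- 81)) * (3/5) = -2391/50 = -47.82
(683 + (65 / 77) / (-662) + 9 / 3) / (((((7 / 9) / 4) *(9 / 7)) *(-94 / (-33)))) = 104904297 / 108899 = 963.32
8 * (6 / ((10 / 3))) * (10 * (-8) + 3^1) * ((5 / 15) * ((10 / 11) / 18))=-56 / 3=-18.67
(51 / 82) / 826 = 51 / 67732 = 0.00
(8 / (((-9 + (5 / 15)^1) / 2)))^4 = 331776 / 28561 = 11.62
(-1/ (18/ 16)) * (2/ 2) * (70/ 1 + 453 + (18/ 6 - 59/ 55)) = -230968/ 495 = -466.60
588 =588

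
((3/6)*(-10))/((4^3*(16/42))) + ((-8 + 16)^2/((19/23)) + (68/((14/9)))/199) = 1050051685/13551104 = 77.49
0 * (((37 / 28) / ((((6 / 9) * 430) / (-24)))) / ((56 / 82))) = 0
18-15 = 3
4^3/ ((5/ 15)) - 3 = 189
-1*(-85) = 85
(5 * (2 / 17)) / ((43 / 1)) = 0.01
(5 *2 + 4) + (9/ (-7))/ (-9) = 99/ 7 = 14.14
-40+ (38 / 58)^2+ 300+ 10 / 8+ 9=910565 / 3364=270.68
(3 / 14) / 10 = 3 / 140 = 0.02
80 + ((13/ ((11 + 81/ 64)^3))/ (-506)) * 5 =1958164154064/ 24477073225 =80.00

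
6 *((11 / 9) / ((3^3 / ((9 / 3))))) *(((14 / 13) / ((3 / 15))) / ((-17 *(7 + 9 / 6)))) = -3080 / 101439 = -0.03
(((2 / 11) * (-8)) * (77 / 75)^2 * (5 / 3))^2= 74373376 / 11390625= 6.53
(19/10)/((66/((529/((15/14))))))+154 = 832657/4950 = 168.21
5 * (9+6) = 75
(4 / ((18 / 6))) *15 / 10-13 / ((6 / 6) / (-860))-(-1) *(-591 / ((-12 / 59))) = 56351 / 4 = 14087.75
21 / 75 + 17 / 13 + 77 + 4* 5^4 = 838041 / 325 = 2578.59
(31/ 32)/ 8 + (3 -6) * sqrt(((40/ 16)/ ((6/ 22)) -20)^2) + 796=195487/ 256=763.62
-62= -62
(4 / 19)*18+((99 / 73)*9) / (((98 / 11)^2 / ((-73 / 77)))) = 4654197 / 1277332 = 3.64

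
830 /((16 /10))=2075 /4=518.75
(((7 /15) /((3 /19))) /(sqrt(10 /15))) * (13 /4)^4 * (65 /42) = 625.00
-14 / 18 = -7 / 9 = -0.78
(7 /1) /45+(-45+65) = 907 /45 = 20.16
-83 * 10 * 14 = -11620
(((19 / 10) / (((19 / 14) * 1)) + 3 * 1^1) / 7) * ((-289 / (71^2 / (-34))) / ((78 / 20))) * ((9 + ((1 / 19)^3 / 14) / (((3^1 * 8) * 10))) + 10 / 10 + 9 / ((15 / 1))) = 2640434461247 / 792901854108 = 3.33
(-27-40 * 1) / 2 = -67 / 2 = -33.50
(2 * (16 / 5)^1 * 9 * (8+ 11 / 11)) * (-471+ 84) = -1003104 / 5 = -200620.80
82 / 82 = 1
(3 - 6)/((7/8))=-24/7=-3.43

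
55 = 55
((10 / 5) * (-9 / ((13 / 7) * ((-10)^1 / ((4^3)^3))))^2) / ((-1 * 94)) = -68186900791296 / 198575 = -343381094.25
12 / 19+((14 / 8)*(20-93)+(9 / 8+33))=-14135 / 152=-92.99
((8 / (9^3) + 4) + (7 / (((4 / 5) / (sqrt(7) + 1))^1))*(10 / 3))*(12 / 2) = 48373 / 243 + 175*sqrt(7) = 662.07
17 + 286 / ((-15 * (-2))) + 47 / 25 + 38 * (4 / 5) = 4411 / 75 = 58.81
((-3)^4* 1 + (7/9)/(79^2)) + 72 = 8593864/56169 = 153.00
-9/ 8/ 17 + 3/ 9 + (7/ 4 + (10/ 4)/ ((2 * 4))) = 1901/ 816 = 2.33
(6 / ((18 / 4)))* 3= 4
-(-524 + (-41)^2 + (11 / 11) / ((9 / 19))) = -10432 / 9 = -1159.11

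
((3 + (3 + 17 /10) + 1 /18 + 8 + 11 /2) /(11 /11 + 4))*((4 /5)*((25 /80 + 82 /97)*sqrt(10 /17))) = 1145887*sqrt(170) /4947000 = 3.02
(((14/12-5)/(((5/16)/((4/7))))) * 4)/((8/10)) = -736/21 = -35.05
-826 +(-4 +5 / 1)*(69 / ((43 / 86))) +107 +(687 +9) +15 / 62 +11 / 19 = 136437 / 1178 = 115.82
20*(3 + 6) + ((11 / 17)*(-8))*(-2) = 3236 / 17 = 190.35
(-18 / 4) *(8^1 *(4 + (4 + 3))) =-396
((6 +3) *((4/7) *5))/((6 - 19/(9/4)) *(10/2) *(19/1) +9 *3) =-1620/12929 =-0.13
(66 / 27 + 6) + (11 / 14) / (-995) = 1058581 / 125370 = 8.44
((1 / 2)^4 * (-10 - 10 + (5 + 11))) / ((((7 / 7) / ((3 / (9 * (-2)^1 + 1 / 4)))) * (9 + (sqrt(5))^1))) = 27 / 5396 - 3 * sqrt(5) / 5396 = 0.00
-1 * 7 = -7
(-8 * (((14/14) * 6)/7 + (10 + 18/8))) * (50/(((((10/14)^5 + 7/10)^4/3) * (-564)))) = 1045848633257985870250000/23102819347749181226847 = 45.27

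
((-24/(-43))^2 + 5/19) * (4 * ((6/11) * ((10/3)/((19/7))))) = 11305840/7342379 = 1.54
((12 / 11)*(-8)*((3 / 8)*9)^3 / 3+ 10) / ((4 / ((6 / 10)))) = -53769 / 3520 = -15.28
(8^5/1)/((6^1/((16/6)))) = 131072/9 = 14563.56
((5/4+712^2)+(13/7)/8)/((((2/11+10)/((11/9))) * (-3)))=-3435062587/169344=-20284.52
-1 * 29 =-29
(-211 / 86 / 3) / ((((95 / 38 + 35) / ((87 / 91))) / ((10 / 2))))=-6119 / 58695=-0.10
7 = 7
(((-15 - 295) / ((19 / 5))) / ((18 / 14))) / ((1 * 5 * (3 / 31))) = -67270 / 513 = -131.13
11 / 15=0.73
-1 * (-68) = 68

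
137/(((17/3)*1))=411/17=24.18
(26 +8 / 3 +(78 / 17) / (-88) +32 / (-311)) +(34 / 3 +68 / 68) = 9501683 / 232628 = 40.84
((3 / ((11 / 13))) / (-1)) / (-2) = 39 / 22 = 1.77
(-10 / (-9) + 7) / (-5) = -73 / 45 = -1.62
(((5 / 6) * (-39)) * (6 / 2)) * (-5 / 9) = 325 / 6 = 54.17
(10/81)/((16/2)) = 5/324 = 0.02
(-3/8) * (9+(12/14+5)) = -39/7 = -5.57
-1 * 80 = -80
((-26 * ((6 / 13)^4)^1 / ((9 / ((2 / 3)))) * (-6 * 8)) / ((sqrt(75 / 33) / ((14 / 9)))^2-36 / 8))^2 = 4874133569536 / 3512029669681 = 1.39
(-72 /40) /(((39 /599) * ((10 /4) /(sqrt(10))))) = -3594 * sqrt(10) /325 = -34.97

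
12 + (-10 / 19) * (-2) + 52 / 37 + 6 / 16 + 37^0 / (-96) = 14.82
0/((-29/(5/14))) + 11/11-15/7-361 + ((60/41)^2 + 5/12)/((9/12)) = -37990780/105903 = -358.73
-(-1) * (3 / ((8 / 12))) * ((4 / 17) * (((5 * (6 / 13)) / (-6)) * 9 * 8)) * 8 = -51840 / 221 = -234.57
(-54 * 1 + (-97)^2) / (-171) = -9355 / 171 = -54.71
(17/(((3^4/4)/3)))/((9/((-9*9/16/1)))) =-17/12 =-1.42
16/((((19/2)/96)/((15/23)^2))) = 691200/10051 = 68.77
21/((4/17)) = 357/4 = 89.25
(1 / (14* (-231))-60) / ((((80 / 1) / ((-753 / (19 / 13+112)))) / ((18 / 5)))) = 5698402047 / 318010000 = 17.92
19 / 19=1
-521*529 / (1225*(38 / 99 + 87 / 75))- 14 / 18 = -246878222 / 1685061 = -146.51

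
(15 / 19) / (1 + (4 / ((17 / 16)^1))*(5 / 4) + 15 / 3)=255 / 3458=0.07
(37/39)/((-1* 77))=-37/3003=-0.01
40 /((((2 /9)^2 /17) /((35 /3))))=160650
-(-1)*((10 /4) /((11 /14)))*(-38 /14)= -95 /11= -8.64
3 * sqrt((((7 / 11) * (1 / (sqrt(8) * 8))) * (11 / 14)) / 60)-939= -939 +sqrt(15) * 2^(1 / 4) / 80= -938.94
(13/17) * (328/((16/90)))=23985/17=1410.88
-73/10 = -7.30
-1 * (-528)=528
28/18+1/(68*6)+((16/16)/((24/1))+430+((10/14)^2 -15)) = 12508291/29988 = 417.11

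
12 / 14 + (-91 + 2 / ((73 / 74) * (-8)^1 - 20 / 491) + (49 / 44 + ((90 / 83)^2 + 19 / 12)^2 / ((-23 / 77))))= -543957124082015675 / 4739644294274736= -114.77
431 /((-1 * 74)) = -431 /74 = -5.82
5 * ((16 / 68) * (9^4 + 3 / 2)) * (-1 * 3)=-393750 / 17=-23161.76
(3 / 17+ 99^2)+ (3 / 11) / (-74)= 135628629 / 13838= 9801.17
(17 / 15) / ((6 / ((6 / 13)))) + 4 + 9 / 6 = 2179 / 390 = 5.59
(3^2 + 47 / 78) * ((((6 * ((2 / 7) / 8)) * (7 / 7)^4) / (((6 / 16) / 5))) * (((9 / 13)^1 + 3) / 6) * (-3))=-8560 / 169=-50.65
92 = 92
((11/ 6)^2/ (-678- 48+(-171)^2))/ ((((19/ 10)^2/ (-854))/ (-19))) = 516670/ 975213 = 0.53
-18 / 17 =-1.06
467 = 467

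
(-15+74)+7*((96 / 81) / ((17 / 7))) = 28649 / 459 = 62.42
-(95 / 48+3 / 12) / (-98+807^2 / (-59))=6313 / 31537488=0.00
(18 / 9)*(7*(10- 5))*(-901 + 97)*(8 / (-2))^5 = 57630720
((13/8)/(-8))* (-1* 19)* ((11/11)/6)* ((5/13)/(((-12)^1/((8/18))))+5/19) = 0.16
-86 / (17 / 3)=-258 / 17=-15.18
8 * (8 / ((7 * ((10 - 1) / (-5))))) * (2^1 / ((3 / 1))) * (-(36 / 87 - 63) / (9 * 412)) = -96800 / 1693629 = -0.06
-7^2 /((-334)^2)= -49 /111556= -0.00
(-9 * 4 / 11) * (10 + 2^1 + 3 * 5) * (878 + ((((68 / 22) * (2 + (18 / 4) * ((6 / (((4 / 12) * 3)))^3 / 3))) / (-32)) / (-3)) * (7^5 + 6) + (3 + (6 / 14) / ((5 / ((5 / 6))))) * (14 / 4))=-3792699693 / 242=-15672312.78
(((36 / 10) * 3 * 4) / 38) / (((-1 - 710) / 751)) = -9012 / 7505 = -1.20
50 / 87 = 0.57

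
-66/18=-11/3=-3.67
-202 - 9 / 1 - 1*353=-564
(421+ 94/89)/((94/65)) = 2441595/8366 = 291.85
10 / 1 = 10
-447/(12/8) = -298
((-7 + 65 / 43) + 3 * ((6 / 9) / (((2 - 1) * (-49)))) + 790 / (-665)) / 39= -89636 / 520429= -0.17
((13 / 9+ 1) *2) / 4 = 11 / 9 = 1.22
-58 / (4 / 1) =-29 / 2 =-14.50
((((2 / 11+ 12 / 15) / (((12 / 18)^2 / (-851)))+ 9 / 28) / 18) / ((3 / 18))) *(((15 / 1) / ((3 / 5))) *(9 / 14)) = -43419105 / 4312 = -10069.37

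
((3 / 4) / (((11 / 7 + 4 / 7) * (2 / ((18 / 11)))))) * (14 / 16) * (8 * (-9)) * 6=-11907 / 110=-108.25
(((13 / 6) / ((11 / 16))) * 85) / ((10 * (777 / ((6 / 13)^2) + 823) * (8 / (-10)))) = -4420 / 590117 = -0.01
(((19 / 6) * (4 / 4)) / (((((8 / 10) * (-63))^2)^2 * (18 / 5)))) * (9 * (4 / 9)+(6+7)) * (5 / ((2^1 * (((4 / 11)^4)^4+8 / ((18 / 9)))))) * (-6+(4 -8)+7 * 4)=46380508581043150009375 / 1778919799396763198569476096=0.00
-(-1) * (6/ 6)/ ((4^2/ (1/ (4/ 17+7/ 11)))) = 187/ 2608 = 0.07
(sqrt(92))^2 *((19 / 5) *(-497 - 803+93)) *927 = -1955817972 / 5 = -391163594.40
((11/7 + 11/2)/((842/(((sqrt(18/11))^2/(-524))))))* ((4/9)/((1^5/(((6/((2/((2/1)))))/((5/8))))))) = -216/1930285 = -0.00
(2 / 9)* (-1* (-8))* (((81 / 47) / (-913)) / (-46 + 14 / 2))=48 / 557843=0.00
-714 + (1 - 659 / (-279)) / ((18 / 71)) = -1759555 / 2511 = -700.74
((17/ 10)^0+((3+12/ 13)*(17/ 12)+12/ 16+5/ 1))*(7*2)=172.31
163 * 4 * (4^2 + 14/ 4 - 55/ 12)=29177/ 3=9725.67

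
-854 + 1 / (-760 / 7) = -649047 / 760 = -854.01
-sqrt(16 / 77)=-4*sqrt(77) / 77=-0.46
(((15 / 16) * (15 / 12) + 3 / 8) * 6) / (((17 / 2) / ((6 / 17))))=891 / 2312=0.39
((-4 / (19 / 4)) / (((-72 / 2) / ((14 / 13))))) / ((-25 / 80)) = -896 / 11115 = -0.08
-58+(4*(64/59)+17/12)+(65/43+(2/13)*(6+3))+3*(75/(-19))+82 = 156482695/7519668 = 20.81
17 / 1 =17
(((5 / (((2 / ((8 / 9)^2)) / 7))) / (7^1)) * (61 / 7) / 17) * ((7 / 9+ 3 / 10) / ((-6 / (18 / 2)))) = -47336 / 28917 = -1.64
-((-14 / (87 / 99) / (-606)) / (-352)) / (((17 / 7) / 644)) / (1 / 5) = 39445 / 398344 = 0.10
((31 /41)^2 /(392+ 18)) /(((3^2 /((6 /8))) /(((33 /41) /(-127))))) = -10571 /14354865880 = -0.00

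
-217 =-217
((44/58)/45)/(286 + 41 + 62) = 22/507645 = 0.00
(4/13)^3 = 64/2197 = 0.03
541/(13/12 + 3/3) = 6492/25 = 259.68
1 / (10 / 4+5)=2 / 15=0.13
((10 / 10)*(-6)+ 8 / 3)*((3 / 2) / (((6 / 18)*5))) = -3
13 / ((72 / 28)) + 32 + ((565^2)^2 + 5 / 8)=101904600662.68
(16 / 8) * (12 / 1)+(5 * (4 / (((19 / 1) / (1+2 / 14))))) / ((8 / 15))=3492 / 133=26.26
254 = 254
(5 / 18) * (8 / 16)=5 / 36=0.14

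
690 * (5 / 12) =575 / 2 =287.50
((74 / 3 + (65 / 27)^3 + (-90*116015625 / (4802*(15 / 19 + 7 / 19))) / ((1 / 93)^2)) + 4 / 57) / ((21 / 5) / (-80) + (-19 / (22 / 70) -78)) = 64168721119196083181000 / 547219538185887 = 117263212.74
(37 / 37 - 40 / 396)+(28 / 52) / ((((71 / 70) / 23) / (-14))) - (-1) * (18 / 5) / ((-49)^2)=-186532921579 / 1096980885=-170.04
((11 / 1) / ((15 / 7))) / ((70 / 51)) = 187 / 50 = 3.74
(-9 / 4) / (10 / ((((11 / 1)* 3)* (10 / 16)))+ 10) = -297 / 1384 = -0.21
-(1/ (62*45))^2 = -1/ 7784100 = -0.00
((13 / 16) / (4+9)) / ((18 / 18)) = 1 / 16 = 0.06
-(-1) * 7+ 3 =10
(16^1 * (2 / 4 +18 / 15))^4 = 342102016 / 625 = 547363.23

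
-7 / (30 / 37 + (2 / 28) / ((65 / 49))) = -33670 / 4159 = -8.10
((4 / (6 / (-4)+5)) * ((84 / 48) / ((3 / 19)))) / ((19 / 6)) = 4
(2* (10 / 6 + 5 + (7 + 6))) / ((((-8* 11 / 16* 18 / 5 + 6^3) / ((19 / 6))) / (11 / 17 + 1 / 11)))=0.47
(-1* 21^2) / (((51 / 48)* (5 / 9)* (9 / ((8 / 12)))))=-4704 / 85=-55.34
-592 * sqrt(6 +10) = -2368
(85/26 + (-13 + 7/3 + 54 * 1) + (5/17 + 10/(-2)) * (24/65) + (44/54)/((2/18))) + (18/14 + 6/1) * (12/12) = 552131/9282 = 59.48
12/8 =3/2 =1.50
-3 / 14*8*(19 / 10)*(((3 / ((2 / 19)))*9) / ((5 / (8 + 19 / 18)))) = -529587 / 350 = -1513.11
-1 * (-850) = 850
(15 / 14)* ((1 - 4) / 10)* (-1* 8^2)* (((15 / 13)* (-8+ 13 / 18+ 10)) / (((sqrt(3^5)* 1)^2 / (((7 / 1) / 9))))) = 1960 / 9477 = 0.21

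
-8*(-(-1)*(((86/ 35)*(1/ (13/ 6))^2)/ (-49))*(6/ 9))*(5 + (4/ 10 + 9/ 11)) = 0.35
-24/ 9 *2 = -16/ 3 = -5.33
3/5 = 0.60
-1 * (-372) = 372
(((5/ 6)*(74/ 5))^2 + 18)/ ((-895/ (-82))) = 125542/ 8055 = 15.59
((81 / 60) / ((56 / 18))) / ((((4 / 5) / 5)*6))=405 / 896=0.45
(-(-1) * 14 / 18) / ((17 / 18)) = 14 / 17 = 0.82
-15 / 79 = -0.19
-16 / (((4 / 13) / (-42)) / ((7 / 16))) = 1911 / 2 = 955.50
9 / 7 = 1.29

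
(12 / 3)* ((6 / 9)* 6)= 16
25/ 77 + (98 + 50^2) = 200071/ 77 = 2598.32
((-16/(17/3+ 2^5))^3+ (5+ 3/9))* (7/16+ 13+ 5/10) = 317141903/4328691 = 73.27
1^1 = 1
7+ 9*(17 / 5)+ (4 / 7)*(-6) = 1196 / 35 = 34.17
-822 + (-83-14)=-919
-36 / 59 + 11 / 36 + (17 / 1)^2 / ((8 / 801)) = 122919365 / 4248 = 28935.82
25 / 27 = 0.93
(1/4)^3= 1/64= 0.02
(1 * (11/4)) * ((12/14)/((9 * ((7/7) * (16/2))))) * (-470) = -2585/168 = -15.39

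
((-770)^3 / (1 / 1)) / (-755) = 91306600 / 151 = 604679.47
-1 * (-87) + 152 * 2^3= 1303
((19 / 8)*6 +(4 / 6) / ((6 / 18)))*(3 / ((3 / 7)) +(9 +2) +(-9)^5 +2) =-3836885 / 4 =-959221.25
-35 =-35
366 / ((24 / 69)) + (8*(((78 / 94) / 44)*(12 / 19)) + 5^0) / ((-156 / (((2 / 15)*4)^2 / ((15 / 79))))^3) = 94284048365425534433591 / 89602326873210937500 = 1052.25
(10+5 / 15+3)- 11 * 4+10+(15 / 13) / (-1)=-851 / 39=-21.82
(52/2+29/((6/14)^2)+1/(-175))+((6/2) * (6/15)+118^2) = 22221806/1575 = 14109.08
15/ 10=3/ 2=1.50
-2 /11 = -0.18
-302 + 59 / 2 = -545 / 2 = -272.50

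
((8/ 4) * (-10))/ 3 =-20/ 3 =-6.67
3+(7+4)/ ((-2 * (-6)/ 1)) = 3.92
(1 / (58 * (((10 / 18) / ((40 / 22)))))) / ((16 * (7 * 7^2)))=9 / 875336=0.00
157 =157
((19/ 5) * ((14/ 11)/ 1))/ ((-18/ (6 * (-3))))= 266/ 55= 4.84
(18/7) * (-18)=-324/7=-46.29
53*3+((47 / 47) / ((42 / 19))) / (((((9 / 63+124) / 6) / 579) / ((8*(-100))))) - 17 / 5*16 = -43549513 / 4345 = -10022.90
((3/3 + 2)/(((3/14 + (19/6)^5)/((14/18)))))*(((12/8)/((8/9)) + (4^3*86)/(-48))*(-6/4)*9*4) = 774859932/17344357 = 44.68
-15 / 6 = -5 / 2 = -2.50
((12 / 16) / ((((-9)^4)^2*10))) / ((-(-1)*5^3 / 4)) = 1 / 17936133750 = 0.00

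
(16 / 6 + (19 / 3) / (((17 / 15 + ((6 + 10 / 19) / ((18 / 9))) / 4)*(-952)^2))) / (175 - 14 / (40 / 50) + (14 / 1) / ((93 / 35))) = 124856232121 / 7621002712400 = 0.02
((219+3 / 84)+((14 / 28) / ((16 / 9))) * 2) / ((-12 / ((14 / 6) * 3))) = -24595 / 192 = -128.10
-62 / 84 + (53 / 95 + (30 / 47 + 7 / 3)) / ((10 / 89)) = 9587373 / 312550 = 30.67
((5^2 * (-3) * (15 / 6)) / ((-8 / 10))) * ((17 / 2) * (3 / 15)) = 6375 / 16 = 398.44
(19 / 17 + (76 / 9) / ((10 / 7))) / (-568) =-0.01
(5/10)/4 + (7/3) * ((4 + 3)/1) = 395/24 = 16.46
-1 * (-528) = 528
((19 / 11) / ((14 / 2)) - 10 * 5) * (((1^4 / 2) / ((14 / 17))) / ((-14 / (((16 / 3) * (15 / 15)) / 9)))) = 43418 / 33957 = 1.28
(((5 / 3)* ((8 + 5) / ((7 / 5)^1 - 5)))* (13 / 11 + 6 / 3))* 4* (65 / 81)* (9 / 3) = -1478750 / 8019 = -184.41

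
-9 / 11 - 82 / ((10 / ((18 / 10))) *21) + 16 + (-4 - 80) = -133828 / 1925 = -69.52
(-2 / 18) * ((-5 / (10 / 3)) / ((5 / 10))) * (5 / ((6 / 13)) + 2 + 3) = 95 / 18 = 5.28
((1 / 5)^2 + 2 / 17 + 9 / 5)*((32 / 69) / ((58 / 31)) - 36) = -11904256 / 170085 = -69.99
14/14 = 1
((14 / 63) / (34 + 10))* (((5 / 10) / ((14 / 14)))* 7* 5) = 35 / 396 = 0.09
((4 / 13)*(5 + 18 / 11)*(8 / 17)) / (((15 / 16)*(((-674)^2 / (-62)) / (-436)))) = 252587008 / 4141293585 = 0.06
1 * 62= 62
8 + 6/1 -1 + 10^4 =10013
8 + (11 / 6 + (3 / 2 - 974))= -962.67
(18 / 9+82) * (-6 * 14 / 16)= -441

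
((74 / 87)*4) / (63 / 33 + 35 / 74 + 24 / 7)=1686608 / 2880483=0.59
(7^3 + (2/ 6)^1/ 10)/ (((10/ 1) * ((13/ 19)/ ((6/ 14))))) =195529/ 9100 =21.49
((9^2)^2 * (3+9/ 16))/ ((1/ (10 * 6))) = 5609655/ 4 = 1402413.75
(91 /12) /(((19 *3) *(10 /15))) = 91 /456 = 0.20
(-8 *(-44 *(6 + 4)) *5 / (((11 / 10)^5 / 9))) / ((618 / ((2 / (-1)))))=-480000000 / 1508023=-318.30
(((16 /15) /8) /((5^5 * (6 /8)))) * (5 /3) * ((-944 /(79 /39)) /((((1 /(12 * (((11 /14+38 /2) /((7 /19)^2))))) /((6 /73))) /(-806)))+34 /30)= 12818652369918856 /2503508765625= 5120.27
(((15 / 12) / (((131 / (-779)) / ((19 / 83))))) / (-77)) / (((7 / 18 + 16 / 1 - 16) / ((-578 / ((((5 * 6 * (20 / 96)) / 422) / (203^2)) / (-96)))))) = 5246516970125568 / 598015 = 8773219685.33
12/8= 1.50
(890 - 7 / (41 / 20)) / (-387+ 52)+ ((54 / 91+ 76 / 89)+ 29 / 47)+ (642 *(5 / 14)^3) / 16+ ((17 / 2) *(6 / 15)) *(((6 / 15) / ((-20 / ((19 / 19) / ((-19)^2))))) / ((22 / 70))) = 405325912241974103 / 325539630398382400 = 1.25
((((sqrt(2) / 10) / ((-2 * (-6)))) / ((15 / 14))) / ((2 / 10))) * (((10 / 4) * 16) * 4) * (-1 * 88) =-774.36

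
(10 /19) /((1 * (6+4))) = 1 /19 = 0.05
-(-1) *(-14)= -14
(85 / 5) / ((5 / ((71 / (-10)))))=-1207 / 50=-24.14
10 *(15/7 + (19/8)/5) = 26.18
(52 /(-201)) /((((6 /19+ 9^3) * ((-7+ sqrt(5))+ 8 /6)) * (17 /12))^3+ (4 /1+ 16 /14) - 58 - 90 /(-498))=1435375947904895249423810587584 * sqrt(5) /1203366382601626018289043049259554194990943+ 3781502132437660718870317315872 /1203366382601626018289043049259554194990943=0.00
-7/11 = -0.64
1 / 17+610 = 10371 / 17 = 610.06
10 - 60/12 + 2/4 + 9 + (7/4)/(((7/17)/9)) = 211/4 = 52.75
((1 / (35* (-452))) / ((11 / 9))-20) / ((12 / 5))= -3480409 / 417648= -8.33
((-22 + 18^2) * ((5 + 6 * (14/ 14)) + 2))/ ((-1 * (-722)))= 1963/ 361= 5.44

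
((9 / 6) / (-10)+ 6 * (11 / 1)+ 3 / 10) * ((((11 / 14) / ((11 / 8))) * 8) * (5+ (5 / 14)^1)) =1620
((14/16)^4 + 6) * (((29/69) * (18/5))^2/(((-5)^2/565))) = 23073347169/67712000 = 340.76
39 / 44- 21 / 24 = 0.01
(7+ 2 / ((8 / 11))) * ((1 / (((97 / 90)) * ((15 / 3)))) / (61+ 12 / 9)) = 1053 / 36278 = 0.03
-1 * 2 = -2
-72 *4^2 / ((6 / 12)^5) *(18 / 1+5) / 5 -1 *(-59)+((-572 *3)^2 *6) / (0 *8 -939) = -294738161 / 1565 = -188331.09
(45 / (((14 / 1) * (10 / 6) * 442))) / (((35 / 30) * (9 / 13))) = 9 / 1666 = 0.01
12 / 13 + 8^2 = 844 / 13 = 64.92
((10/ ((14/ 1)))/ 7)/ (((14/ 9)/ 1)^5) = 295245/ 26353376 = 0.01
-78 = -78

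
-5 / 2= -2.50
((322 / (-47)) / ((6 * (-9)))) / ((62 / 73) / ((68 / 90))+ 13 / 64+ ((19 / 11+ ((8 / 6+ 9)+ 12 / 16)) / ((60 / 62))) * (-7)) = -100471360 / 72330389103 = -0.00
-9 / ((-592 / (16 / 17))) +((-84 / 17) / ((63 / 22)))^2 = 287905 / 96237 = 2.99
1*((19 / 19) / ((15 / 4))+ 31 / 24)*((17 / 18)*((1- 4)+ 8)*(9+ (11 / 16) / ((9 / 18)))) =263857 / 3456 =76.35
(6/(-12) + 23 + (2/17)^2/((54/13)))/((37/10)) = 1755935/288711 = 6.08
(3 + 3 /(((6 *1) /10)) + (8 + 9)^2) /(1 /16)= 4752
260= 260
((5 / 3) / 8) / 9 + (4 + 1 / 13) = 11513 / 2808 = 4.10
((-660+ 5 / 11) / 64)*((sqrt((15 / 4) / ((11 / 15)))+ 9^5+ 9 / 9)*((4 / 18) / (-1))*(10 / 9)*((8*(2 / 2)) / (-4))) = -1071019375 / 3564 - 181375*sqrt(11) / 52272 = -300521.99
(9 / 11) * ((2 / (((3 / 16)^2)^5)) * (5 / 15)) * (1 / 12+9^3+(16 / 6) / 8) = 4812012638961664 / 649539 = 7408350597.83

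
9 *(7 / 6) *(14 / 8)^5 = 352947 / 2048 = 172.34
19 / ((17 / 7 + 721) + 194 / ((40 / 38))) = 1330 / 63541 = 0.02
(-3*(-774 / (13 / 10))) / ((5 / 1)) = 4644 / 13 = 357.23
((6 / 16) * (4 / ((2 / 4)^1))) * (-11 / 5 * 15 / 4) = -99 / 4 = -24.75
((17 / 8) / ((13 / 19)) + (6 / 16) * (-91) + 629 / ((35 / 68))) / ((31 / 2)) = 2167689 / 28210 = 76.84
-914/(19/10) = -9140/19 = -481.05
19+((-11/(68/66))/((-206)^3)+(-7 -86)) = -21994408693/297221744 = -74.00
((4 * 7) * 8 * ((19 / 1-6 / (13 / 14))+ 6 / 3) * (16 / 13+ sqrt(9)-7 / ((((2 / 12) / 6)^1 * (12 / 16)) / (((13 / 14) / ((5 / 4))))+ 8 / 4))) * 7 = 7597576224 / 427739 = 17762.18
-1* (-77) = 77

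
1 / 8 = 0.12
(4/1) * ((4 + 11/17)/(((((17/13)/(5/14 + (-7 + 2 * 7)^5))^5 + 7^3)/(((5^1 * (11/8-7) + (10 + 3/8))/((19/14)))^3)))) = -7572795346805109782943535618132525765331/62458823974202498048402629462858576850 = -121.24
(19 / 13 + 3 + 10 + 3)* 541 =122807 / 13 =9446.69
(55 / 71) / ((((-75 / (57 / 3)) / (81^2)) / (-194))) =88674102 / 355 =249786.20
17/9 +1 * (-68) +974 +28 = 8423/9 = 935.89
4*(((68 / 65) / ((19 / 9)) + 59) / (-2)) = -146954 / 1235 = -118.99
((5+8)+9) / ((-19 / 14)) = -308 / 19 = -16.21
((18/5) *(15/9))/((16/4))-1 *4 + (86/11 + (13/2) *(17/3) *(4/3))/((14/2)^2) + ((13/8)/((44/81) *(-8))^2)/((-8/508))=-5946929147/874266624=-6.80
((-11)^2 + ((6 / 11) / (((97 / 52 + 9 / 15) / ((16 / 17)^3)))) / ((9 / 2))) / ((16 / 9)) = 37737441627 / 554265008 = 68.09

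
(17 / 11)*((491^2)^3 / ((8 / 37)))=8813321199667563389 / 88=100151377268949583.97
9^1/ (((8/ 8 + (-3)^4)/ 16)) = 1.76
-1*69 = -69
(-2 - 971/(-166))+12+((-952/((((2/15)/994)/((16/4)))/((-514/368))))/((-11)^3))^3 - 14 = -125913199474195077110830042121/4762398826361902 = -26439028746860.09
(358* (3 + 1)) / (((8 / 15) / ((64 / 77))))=171840 / 77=2231.69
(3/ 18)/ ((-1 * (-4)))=1/ 24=0.04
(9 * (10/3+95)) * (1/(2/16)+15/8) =69915/8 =8739.38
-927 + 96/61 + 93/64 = -923.97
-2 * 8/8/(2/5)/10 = -0.50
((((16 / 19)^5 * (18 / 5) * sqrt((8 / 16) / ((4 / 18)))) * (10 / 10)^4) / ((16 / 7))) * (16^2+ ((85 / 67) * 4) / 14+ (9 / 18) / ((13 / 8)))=256.79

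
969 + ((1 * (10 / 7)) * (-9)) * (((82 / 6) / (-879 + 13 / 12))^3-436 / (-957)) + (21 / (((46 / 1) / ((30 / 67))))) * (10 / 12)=1550323409219309900661 / 1609366559233613950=963.31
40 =40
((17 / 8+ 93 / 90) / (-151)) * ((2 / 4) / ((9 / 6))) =-379 / 54360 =-0.01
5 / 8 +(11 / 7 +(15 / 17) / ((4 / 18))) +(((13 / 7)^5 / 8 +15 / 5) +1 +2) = 8530691 / 571438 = 14.93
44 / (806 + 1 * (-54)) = 11 / 188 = 0.06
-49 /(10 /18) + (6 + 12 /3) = -391 /5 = -78.20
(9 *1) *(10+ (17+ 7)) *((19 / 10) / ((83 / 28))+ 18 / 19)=3832344 / 7885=486.03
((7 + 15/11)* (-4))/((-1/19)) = 6992/11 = 635.64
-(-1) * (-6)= -6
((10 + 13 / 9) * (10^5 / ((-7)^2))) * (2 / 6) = 10300000 / 1323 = 7785.34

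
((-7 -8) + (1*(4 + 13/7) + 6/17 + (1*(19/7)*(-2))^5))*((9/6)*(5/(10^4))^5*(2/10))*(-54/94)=54655126731/2148606880000000000000000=0.00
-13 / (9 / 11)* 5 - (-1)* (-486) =-5089 / 9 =-565.44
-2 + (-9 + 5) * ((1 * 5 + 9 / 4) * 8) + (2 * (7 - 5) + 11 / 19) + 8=-4207 / 19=-221.42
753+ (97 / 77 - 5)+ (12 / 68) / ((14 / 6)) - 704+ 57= 133957 / 1309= 102.34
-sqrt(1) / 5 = -1 / 5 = -0.20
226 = 226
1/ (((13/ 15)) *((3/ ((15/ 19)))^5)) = 46875/ 32189287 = 0.00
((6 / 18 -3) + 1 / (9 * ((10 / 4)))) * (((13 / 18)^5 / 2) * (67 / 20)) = -1467721229 / 1700611200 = -0.86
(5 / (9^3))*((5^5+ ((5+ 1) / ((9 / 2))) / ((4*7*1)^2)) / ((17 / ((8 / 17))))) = 18375010 / 30970107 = 0.59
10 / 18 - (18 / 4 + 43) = -845 / 18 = -46.94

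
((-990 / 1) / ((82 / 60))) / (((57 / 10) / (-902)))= 2178000 / 19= 114631.58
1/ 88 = 0.01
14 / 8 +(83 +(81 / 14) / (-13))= 30687 / 364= 84.30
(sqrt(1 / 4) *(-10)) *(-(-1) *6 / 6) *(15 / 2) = -75 / 2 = -37.50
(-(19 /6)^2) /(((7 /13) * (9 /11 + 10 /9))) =-51623 /5348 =-9.65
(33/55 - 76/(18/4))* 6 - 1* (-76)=-326/15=-21.73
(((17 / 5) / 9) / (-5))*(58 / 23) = -0.19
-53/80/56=-53/4480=-0.01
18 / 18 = 1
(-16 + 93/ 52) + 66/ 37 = -23911/ 1924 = -12.43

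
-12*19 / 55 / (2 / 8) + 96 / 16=-582 / 55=-10.58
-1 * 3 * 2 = -6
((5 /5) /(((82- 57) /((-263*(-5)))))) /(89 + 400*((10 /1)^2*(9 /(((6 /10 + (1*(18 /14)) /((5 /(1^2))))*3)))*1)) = 263 /700445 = 0.00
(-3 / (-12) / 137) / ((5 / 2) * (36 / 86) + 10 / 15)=0.00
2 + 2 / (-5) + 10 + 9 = 103 / 5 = 20.60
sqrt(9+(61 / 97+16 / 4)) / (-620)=-sqrt(128234) / 60140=-0.01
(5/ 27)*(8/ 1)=40/ 27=1.48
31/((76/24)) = 186/19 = 9.79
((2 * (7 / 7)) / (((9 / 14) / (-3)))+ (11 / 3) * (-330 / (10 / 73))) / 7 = -26527 / 21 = -1263.19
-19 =-19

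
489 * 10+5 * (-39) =4695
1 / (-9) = -0.11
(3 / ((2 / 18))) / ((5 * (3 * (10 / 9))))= 81 / 50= 1.62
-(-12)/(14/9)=54/7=7.71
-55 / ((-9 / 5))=275 / 9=30.56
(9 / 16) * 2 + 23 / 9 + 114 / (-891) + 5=20321 / 2376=8.55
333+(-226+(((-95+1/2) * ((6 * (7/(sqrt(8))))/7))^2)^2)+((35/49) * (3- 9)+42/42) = 723486286311/448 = 1614924746.23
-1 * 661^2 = -436921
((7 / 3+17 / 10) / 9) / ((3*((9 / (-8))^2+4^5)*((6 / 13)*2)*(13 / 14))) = 13552 / 79724655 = 0.00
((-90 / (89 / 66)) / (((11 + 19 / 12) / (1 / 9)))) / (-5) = 1584 / 13439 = 0.12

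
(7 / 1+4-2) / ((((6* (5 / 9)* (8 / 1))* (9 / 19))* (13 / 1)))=57 / 1040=0.05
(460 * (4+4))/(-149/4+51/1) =267.64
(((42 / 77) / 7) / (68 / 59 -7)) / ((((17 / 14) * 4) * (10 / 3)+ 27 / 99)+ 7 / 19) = -3363 / 4247755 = -0.00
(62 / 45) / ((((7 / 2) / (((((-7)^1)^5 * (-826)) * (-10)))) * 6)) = -245920024 / 27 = -9108149.04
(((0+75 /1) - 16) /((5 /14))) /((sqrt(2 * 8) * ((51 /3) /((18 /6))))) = 1239 /170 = 7.29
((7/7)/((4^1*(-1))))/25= -1/100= -0.01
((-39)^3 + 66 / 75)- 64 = -1484553 / 25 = -59382.12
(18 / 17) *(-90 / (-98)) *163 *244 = 38673.85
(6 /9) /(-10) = -1 /15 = -0.07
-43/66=-0.65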